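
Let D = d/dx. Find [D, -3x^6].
- 18 x^{5}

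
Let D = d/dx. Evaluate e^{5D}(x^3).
x^{3} + 15 x^{2} + 75 x + 125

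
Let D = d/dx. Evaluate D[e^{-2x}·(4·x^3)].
x^{2} \left(12 - 8 x\right) e^{- 2 x}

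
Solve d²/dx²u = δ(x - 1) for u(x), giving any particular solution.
\frac{|x - 1|}{2}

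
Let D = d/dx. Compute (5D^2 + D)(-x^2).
- 2 x - 10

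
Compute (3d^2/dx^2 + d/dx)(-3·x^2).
- 6 x - 18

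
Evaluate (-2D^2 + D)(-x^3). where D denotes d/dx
3 x \left(4 - x\right)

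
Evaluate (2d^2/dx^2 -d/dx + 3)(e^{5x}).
48 e^{5 x}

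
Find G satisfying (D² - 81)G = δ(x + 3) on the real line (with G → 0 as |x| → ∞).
-\frac{e^{-9|x + 3|}}{18}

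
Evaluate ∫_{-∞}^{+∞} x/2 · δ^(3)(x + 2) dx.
0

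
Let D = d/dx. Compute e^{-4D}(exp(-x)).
e^{4 - x}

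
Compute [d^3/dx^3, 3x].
9\frac{d^{2}}{dx^{2}}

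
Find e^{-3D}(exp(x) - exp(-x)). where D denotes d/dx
- e^{3 - x} + e^{x - 3}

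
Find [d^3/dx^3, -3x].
-9\frac{d^{2}}{dx^{2}}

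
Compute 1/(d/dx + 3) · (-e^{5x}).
- \frac{e^{5 x}}{8}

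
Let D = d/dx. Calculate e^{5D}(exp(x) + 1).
e^{x + 5} + 1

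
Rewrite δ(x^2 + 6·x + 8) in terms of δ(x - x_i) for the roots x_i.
\frac{\delta(x + 2) + \delta(x + 4)}{2}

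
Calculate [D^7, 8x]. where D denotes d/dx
56D^{6}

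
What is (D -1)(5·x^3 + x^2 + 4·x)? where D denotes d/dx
- 5 x^{3} + 14 x^{2} - 2 x + 4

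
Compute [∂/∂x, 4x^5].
20 x^{4}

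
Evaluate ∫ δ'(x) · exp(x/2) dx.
- \frac{1}{2}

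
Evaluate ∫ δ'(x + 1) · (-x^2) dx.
-2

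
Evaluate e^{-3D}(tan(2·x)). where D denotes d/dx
\tan{\left(2 x - 6 \right)}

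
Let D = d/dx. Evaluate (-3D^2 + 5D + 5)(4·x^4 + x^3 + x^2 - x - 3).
20 x^{4} + 85 x^{3} - 124 x^{2} - 13 x - 26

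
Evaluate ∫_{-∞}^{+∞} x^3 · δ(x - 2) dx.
8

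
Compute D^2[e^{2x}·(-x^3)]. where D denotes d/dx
- 2 x \left(2 x^{2} + 6 x + 3\right) e^{2 x}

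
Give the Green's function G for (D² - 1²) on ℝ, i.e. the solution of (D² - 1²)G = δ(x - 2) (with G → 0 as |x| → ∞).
-\frac{e^{-|x - 2|}}{2}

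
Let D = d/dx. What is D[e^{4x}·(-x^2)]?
2 x \left(- 2 x - 1\right) e^{4 x}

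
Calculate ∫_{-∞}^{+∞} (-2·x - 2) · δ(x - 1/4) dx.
- \frac{5}{2}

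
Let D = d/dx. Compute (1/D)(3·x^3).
\frac{3 x^{4}}{4}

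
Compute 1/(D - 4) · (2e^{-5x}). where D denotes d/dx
- \frac{2 e^{- 5 x}}{9}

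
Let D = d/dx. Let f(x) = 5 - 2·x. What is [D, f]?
-2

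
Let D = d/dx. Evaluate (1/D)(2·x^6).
\frac{2 x^{7}}{7}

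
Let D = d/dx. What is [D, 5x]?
5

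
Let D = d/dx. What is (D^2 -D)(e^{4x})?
12 e^{4 x}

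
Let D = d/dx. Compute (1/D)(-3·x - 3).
- \frac{3 x^{2}}{2} - 3 x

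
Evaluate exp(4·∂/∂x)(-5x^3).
- 5 x^{3} - 60 x^{2} - 240 x - 320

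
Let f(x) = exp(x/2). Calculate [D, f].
\frac{e^{\frac{x}{2}}}{2}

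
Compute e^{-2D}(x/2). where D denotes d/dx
\frac{x}{2} - 1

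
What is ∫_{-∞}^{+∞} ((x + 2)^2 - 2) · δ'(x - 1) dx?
-6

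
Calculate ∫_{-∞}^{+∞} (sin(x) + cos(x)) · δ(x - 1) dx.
\cos{\left(1 \right)} + \sin{\left(1 \right)}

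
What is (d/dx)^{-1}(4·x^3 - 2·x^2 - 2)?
x^{4} - \frac{2 x^{3}}{3} - 2 x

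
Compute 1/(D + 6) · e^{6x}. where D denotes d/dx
\frac{e^{6 x}}{12}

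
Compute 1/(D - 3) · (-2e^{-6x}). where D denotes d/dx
\frac{2 e^{- 6 x}}{9}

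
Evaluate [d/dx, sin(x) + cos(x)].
- \sin{\left(x \right)} + \cos{\left(x \right)}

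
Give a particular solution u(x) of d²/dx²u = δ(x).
\frac{|x|}{2}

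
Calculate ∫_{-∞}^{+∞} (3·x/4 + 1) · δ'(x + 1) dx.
- \frac{3}{4}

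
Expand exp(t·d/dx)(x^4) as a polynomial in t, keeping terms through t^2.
x^{2} \left(6 t^{2} + 4 t x + x^{2}\right)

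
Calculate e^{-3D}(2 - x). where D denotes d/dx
5 - x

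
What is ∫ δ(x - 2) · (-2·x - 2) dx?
-6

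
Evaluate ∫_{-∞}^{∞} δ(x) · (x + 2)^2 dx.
4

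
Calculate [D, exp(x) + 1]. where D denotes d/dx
e^{x}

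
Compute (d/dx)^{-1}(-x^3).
- \frac{x^{4}}{4}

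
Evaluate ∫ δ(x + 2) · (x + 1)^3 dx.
-1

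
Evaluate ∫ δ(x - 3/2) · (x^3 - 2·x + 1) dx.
\frac{11}{8}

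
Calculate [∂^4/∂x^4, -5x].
-20\frac{d^{3}}{dx^{3}}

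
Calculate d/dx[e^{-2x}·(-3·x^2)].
6 x \left(x - 1\right) e^{- 2 x}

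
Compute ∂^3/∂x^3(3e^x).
3 e^{x}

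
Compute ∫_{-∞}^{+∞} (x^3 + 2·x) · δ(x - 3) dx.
33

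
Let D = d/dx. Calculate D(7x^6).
42 x^{5}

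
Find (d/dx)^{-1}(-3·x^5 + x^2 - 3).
- \frac{x^{6}}{2} + \frac{x^{3}}{3} - 3 x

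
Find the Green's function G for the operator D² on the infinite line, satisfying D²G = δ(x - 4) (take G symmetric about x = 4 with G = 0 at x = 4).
\frac{|x - 4|}{2}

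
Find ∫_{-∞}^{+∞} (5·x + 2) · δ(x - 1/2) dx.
\frac{9}{2}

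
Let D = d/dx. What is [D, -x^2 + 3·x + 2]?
3 - 2 x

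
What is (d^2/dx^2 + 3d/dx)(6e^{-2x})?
- 12 e^{- 2 x}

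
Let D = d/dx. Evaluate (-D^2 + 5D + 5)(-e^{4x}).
- 9 e^{4 x}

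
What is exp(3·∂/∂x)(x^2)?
x^{2} + 6 x + 9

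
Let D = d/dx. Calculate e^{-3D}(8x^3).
8 x^{3} - 72 x^{2} + 216 x - 216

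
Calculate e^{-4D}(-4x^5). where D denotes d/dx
- 4 x^{5} + 80 x^{4} - 640 x^{3} + 2560 x^{2} - 5120 x + 4096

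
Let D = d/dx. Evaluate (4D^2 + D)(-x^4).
4 x^{2} \left(- x - 12\right)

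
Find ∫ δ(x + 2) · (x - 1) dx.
-3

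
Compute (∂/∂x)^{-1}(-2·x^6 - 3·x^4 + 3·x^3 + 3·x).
- \frac{2 x^{7}}{7} - \frac{3 x^{5}}{5} + \frac{3 x^{4}}{4} + \frac{3 x^{2}}{2}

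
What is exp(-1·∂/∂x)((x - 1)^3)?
x^{3} - 6 x^{2} + 12 x - 8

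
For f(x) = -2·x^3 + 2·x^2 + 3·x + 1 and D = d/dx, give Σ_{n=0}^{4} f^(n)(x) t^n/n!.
- 2 t^{3} + t^{2} \left(2 - 6 x\right) + t \left(- 6 x^{2} + 4 x + 3\right) - 2 x^{3} + 2 x^{2} + 3 x + 1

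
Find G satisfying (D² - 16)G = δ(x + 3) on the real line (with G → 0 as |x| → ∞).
-\frac{e^{-4|x + 3|}}{8}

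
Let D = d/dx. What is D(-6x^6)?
- 36 x^{5}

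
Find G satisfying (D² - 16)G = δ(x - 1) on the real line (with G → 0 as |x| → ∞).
-\frac{e^{-4|x - 1|}}{8}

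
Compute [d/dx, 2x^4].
8 x^{3}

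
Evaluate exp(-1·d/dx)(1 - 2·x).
3 - 2 x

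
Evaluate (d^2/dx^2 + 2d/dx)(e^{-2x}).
0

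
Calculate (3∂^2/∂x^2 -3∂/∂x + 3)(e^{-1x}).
9 e^{- x}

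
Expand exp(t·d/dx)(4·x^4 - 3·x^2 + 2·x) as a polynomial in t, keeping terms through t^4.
4 t^{4} + 16 t^{3} x + t^{2} \left(24 x^{2} - 3\right) + 2 t \left(8 x^{3} - 3 x + 1\right) + 4 x^{4} - 3 x^{2} + 2 x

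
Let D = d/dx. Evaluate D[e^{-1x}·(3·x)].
3 \left(1 - x\right) e^{- x}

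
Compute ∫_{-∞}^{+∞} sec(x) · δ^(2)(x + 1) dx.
\left(1 + 2 \tan^{2}{\left(1 \right)}\right) \sec{\left(1 \right)}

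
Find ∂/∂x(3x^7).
21 x^{6}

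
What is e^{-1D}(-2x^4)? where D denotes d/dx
- 2 x^{4} + 8 x^{3} - 12 x^{2} + 8 x - 2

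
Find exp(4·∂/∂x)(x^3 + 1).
x^{3} + 12 x^{2} + 48 x + 65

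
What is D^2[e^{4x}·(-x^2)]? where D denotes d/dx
\left(- 16 x^{2} - 16 x - 2\right) e^{4 x}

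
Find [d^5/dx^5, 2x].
10\frac{d^{4}}{dx^{4}}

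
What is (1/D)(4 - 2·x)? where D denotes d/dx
- x^{2} + 4 x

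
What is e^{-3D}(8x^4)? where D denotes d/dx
8 x^{4} - 96 x^{3} + 432 x^{2} - 864 x + 648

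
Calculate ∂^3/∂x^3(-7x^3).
-42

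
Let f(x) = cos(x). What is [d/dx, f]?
- \sin{\left(x \right)}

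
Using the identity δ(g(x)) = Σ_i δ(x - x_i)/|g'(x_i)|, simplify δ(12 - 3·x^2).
\frac{\delta(x - 2) + \delta(x + 2)}{12}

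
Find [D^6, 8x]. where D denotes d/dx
48D^{5}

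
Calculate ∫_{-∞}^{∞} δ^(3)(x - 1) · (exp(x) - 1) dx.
- e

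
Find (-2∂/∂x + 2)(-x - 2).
- 2 x - 2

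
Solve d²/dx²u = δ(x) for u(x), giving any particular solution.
\frac{|x|}{2}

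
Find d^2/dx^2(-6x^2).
-12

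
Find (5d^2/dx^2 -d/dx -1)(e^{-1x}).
5 e^{- x}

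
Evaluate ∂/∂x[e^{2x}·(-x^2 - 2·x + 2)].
2 \left(- x^{2} - 3 x + 1\right) e^{2 x}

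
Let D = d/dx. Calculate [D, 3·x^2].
6 x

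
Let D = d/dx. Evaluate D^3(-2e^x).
- 2 e^{x}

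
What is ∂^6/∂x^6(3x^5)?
0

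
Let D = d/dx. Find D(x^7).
7 x^{6}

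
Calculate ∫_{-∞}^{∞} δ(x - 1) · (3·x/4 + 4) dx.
\frac{19}{4}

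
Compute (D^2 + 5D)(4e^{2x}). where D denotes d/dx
56 e^{2 x}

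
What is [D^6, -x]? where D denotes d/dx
-6D^{5}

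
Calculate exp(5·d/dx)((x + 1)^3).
x^{3} + 18 x^{2} + 108 x + 216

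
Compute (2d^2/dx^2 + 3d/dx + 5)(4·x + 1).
20 x + 17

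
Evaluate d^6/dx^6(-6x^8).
- 120960 x^{2}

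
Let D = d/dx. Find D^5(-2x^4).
0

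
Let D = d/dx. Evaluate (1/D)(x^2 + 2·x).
\frac{x^{3}}{3} + x^{2}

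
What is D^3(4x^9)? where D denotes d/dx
2016 x^{6}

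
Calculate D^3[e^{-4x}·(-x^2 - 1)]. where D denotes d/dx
8 \left(8 x^{2} - 12 x + 11\right) e^{- 4 x}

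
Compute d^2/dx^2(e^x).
e^{x}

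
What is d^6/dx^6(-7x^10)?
- 1058400 x^{4}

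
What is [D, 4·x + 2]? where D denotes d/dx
4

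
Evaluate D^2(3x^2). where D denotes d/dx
6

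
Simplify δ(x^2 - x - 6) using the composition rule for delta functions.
\frac{\delta(x + 2) + \delta(x - 3)}{5}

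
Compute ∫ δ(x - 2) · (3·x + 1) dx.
7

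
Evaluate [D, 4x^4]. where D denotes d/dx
16 x^{3}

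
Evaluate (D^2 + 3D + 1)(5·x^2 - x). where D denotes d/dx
5 x^{2} + 29 x + 7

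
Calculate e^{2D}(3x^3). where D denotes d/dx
3 x^{3} + 18 x^{2} + 36 x + 24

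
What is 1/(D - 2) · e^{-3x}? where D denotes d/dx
- \frac{e^{- 3 x}}{5}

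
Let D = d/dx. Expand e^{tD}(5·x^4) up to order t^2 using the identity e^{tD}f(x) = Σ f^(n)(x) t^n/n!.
5 x^{2} \left(6 t^{2} + 4 t x + x^{2}\right)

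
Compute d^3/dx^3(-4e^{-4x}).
256 e^{- 4 x}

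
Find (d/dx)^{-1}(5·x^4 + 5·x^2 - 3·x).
x^{5} + \frac{5 x^{3}}{3} - \frac{3 x^{2}}{2}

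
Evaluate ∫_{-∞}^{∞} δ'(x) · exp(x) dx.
-1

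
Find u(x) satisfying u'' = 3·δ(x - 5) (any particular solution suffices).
\frac{3|x - 5|}{2}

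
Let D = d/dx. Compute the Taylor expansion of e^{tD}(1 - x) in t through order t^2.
- t - x + 1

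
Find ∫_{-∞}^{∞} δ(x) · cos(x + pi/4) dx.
\frac{\sqrt{2}}{2}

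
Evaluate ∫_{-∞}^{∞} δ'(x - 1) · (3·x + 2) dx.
-3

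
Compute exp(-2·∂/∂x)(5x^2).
5 x^{2} - 20 x + 20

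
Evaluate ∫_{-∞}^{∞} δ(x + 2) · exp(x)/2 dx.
\frac{1}{2 e^{2}}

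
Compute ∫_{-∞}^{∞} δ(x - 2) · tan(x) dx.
\tan{\left(2 \right)}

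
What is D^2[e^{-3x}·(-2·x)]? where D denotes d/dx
6 \left(2 - 3 x\right) e^{- 3 x}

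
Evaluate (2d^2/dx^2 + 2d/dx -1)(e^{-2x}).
3 e^{- 2 x}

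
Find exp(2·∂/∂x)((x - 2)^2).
x^{2}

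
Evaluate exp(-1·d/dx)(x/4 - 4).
\frac{x}{4} - \frac{17}{4}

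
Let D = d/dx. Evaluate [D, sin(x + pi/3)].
\cos{\left(x + \frac{\pi}{3} \right)}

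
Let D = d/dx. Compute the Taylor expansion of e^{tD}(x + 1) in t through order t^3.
t + x + 1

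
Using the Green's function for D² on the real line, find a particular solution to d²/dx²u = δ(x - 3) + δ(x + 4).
\frac{|x - 3|}{2} + \frac{|x + 4|}{2}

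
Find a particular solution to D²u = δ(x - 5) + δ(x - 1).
\frac{|x - 5|}{2} + \frac{|x - 1|}{2}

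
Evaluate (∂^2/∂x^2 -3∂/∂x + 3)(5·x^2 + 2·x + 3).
15 x^{2} - 24 x + 13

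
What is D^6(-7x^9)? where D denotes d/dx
- 423360 x^{3}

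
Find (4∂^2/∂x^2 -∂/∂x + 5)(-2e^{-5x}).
- 220 e^{- 5 x}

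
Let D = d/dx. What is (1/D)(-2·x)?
- x^{2}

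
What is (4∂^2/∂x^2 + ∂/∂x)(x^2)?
2 x + 8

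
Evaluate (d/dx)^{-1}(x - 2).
\frac{x^{2}}{2} - 2 x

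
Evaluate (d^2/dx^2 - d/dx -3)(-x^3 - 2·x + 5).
3 x^{3} + 3 x^{2} - 13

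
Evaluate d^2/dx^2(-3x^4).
- 36 x^{2}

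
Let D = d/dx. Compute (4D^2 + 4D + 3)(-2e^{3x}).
- 102 e^{3 x}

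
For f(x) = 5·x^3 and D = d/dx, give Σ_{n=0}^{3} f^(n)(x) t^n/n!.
5 t^{3} + 15 t^{2} x + 15 t x^{2} + 5 x^{3}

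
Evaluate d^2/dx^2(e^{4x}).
16 e^{4 x}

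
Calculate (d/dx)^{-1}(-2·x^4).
- \frac{2 x^{5}}{5}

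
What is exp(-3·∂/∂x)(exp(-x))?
e^{3 - x}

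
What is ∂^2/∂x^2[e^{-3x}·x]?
3 \left(3 x - 2\right) e^{- 3 x}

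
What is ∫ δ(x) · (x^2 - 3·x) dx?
0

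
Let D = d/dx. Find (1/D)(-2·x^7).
- \frac{x^{8}}{4}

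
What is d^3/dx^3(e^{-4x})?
- 64 e^{- 4 x}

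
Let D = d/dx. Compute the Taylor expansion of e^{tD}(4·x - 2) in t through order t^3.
4 t + 4 x - 2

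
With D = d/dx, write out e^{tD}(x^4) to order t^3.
x \left(4 t^{3} + 6 t^{2} x + 4 t x^{2} + x^{3}\right)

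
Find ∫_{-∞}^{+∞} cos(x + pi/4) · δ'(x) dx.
\frac{\sqrt{2}}{2}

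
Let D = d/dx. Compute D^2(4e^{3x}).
36 e^{3 x}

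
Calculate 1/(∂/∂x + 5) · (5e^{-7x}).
- \frac{5 e^{- 7 x}}{2}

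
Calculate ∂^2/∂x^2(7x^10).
630 x^{8}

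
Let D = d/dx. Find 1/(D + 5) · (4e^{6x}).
\frac{4 e^{6 x}}{11}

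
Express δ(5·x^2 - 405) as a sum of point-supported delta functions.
\frac{\delta(x - 9) + \delta(x + 9)}{90}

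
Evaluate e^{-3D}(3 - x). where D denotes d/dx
6 - x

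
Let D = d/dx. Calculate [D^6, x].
6D^{5}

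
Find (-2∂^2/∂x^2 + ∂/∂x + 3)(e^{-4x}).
- 33 e^{- 4 x}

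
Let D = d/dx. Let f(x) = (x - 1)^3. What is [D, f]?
3 \left(x - 1\right)^{2}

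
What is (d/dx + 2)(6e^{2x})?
24 e^{2 x}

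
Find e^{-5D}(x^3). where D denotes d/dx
x^{3} - 15 x^{2} + 75 x - 125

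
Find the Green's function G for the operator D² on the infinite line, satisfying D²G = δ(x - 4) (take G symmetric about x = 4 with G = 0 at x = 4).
\frac{|x - 4|}{2}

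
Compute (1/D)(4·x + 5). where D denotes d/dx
2 x^{2} + 5 x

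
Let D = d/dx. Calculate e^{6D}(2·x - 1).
2 x + 11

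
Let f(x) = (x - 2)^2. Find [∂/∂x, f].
2 x - 4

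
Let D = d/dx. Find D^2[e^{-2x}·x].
4 \left(x - 1\right) e^{- 2 x}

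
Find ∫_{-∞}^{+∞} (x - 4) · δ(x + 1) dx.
-5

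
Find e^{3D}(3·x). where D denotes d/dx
3 x + 9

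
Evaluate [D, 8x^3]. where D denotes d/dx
24 x^{2}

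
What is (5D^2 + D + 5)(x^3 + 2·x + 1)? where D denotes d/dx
5 x^{3} + 3 x^{2} + 40 x + 7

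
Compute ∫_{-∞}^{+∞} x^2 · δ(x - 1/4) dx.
\frac{1}{16}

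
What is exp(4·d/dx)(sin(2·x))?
\sin{\left(2 x + 8 \right)}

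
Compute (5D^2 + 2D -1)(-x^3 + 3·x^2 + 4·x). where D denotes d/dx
x^{3} - 9 x^{2} - 22 x + 38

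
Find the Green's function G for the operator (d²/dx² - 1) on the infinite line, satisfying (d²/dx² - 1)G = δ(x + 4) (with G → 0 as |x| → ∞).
-\frac{e^{-|x + 4|}}{2}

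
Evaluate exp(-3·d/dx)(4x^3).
4 x^{3} - 36 x^{2} + 108 x - 108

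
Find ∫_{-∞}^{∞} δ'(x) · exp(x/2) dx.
- \frac{1}{2}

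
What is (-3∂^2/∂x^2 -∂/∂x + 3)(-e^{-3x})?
21 e^{- 3 x}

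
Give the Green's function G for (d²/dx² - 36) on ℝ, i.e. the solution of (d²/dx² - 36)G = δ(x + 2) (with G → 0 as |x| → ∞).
-\frac{e^{-6|x + 2|}}{12}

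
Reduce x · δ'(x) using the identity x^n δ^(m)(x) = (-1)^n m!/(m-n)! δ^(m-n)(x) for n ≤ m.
-\delta(x)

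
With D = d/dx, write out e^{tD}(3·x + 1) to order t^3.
3 t + 3 x + 1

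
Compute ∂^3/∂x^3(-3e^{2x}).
- 24 e^{2 x}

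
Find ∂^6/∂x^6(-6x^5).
0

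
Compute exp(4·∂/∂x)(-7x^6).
- 7 x^{6} - 168 x^{5} - 1680 x^{4} - 8960 x^{3} - 26880 x^{2} - 43008 x - 28672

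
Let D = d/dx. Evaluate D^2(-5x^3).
- 30 x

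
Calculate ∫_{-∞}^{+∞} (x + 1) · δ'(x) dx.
-1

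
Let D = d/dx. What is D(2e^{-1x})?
- 2 e^{- x}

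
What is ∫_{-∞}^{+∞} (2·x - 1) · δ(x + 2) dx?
-5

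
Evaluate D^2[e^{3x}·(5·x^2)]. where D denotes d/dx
\left(45 x^{2} + 60 x + 10\right) e^{3 x}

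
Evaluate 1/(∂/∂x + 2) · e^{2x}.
\frac{e^{2 x}}{4}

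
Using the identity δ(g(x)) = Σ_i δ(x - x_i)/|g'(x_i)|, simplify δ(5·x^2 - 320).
\frac{\delta(x - 8) + \delta(x + 8)}{80}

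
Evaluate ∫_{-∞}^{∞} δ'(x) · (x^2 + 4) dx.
0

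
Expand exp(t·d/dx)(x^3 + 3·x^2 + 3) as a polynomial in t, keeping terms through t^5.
t^{3} + 3 t^{2} \left(x + 1\right) + 3 t x \left(x + 2\right) + x^{3} + 3 x^{2} + 3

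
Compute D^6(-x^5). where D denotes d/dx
0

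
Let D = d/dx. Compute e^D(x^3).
x^{3} + 3 x^{2} + 3 x + 1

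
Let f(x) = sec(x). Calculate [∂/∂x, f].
\tan{\left(x \right)} \sec{\left(x \right)}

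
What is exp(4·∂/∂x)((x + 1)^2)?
x^{2} + 10 x + 25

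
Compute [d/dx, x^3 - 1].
3 x^{2}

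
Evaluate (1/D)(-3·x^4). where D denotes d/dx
- \frac{3 x^{5}}{5}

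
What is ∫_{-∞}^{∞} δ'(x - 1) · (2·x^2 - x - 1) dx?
-3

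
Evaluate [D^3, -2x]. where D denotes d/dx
-6D^{2}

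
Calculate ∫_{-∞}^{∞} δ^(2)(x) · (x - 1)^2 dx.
2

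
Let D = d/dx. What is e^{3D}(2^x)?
2^{x + 3}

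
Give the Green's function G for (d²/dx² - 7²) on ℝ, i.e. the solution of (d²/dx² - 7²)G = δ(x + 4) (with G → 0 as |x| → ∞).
-\frac{e^{-7|x + 4|}}{14}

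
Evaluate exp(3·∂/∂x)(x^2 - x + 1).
x^{2} + 5 x + 7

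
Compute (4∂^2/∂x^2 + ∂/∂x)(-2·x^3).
6 x \left(- x - 8\right)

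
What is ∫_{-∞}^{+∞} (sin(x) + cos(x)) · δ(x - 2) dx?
\cos{\left(2 \right)} + \sin{\left(2 \right)}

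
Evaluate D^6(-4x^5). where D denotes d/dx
0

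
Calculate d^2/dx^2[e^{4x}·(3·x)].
\left(48 x + 24\right) e^{4 x}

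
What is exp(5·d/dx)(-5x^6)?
- 5 x^{6} - 150 x^{5} - 1875 x^{4} - 12500 x^{3} - 46875 x^{2} - 93750 x - 78125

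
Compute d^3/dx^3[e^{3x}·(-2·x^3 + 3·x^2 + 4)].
\left(- 54 x^{3} - 81 x^{2} + 54 x + 150\right) e^{3 x}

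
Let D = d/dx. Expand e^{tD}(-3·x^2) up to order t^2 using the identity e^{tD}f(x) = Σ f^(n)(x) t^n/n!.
- 3 t^{2} - 6 t x - 3 x^{2}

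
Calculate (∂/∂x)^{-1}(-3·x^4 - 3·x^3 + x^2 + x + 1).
- \frac{3 x^{5}}{5} - \frac{3 x^{4}}{4} + \frac{x^{3}}{3} + \frac{x^{2}}{2} + x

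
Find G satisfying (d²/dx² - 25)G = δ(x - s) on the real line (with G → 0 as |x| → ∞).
-\frac{e^{-5|x-s|}}{10}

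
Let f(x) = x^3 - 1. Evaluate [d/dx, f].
3 x^{2}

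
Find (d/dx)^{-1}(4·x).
2 x^{2}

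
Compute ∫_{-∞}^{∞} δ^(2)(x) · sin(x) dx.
0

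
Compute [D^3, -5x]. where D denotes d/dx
-15D^{2}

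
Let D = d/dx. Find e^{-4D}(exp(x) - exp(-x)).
- e^{4 - x} + e^{x - 4}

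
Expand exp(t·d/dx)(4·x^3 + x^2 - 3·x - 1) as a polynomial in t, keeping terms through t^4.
4 t^{3} + t^{2} \left(12 x + 1\right) + t \left(12 x^{2} + 2 x - 3\right) + 4 x^{3} + x^{2} - 3 x - 1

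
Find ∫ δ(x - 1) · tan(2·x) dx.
\tan{\left(2 \right)}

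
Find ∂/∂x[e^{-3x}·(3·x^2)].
3 x \left(2 - 3 x\right) e^{- 3 x}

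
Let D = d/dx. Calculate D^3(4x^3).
24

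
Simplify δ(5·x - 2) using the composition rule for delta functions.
\frac{\delta(x - 2/5)}{5}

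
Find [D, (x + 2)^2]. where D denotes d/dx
2 x + 4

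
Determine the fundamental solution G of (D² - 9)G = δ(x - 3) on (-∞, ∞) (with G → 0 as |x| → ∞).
-\frac{e^{-3|x - 3|}}{6}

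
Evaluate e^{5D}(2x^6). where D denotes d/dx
2 x^{6} + 60 x^{5} + 750 x^{4} + 5000 x^{3} + 18750 x^{2} + 37500 x + 31250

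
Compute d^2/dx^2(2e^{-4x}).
32 e^{- 4 x}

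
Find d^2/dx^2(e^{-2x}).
4 e^{- 2 x}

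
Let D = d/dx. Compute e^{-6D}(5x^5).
5 x^{5} - 150 x^{4} + 1800 x^{3} - 10800 x^{2} + 32400 x - 38880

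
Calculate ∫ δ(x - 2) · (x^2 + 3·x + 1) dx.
11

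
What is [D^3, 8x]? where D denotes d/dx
24D^{2}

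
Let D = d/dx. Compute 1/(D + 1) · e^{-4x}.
- \frac{e^{- 4 x}}{3}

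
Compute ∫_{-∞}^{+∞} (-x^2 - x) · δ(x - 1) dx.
-2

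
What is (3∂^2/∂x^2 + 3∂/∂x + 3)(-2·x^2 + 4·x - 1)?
- 6 x^{2} - 3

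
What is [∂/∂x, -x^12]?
- 12 x^{11}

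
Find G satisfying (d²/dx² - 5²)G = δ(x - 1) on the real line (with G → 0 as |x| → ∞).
-\frac{e^{-5|x - 1|}}{10}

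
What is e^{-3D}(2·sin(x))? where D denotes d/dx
2 \sin{\left(x - 3 \right)}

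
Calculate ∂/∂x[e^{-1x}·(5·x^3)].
5 x^{2} \left(3 - x\right) e^{- x}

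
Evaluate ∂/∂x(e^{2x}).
2 e^{2 x}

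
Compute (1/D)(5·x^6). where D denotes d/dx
\frac{5 x^{7}}{7}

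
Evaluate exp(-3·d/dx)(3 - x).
6 - x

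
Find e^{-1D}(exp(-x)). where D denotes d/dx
e^{1 - x}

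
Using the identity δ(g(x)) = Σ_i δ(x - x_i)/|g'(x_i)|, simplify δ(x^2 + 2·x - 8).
\frac{\delta(x - 2) + \delta(x + 4)}{6}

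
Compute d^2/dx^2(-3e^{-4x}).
- 48 e^{- 4 x}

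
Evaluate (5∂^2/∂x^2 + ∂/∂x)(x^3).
3 x \left(x + 10\right)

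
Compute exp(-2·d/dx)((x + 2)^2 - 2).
x^{2} - 2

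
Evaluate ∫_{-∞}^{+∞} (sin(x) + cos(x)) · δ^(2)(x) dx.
-1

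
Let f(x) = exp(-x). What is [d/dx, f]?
- e^{- x}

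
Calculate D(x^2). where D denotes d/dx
2 x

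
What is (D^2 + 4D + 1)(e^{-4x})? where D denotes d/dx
e^{- 4 x}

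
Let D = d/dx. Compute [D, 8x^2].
16 x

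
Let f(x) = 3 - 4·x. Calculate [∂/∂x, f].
-4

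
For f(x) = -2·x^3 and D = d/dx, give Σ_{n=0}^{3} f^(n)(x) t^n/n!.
- 2 t^{3} - 6 t^{2} x - 6 t x^{2} - 2 x^{3}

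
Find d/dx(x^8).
8 x^{7}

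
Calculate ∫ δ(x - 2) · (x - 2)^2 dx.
0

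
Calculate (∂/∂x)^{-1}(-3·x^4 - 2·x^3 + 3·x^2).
- \frac{3 x^{5}}{5} - \frac{x^{4}}{2} + x^{3}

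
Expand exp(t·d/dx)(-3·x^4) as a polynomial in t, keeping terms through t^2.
3 x^{2} \left(- 6 t^{2} - 4 t x - x^{2}\right)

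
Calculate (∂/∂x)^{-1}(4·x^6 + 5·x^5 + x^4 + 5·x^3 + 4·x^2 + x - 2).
\frac{4 x^{7}}{7} + \frac{5 x^{6}}{6} + \frac{x^{5}}{5} + \frac{5 x^{4}}{4} + \frac{4 x^{3}}{3} + \frac{x^{2}}{2} - 2 x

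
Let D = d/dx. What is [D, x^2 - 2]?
2 x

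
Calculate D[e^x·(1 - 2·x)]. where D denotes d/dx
\left(- 2 x - 1\right) e^{x}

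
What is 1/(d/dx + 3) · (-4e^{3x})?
- \frac{2 e^{3 x}}{3}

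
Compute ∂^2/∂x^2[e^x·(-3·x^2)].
3 \left(- x^{2} - 4 x - 2\right) e^{x}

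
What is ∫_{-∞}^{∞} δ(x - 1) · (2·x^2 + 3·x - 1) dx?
4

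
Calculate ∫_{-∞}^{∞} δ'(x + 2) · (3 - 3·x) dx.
3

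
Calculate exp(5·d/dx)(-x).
- x - 5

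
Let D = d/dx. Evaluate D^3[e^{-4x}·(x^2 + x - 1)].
8 \left(- 8 x^{2} + 4 x + 11\right) e^{- 4 x}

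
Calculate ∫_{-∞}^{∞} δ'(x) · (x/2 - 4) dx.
- \frac{1}{2}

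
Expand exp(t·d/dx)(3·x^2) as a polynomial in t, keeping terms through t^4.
3 t^{2} + 6 t x + 3 x^{2}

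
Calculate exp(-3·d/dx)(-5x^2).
- 5 x^{2} + 30 x - 45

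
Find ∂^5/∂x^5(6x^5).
720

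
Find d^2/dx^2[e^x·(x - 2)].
x e^{x}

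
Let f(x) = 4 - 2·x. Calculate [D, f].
-2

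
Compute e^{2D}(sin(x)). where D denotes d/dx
\sin{\left(x + 2 \right)}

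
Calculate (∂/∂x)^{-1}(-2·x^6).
- \frac{2 x^{7}}{7}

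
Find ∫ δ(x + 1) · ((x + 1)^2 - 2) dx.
-2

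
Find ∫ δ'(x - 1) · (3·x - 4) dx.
-3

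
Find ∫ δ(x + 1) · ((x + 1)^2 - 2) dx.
-2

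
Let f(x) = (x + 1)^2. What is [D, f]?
2 x + 2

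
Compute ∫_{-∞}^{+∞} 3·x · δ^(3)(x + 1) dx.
0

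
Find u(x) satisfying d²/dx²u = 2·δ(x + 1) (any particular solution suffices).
|x + 1|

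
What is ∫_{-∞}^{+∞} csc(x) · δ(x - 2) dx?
\csc{\left(2 \right)}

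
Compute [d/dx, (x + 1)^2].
2 x + 2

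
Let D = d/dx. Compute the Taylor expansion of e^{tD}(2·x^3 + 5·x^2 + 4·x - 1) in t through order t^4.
2 t^{3} + t^{2} \left(6 x + 5\right) + 2 t \left(3 x^{2} + 5 x + 2\right) + 2 x^{3} + 5 x^{2} + 4 x - 1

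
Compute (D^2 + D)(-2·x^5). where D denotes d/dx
10 x^{3} \left(- x - 4\right)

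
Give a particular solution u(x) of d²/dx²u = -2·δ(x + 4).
-|x + 4|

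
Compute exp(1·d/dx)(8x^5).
8 x^{5} + 40 x^{4} + 80 x^{3} + 80 x^{2} + 40 x + 8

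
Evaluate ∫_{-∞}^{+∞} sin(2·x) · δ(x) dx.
0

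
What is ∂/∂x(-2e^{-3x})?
6 e^{- 3 x}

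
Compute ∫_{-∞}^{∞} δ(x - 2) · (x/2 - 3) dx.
-2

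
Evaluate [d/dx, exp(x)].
e^{x}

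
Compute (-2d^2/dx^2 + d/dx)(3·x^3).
9 x \left(x - 4\right)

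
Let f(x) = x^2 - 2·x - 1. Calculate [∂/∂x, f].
2 x - 2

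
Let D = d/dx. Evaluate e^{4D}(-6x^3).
- 6 x^{3} - 72 x^{2} - 288 x - 384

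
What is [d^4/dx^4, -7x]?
-28\frac{d^{3}}{dx^{3}}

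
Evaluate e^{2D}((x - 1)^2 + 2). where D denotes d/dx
x^{2} + 2 x + 3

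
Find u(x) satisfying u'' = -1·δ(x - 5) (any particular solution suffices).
-\frac{|x - 5|}{2}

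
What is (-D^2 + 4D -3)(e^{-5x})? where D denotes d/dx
- 48 e^{- 5 x}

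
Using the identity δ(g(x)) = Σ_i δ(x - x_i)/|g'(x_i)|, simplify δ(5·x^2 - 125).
\frac{\delta(x - 5) + \delta(x + 5)}{50}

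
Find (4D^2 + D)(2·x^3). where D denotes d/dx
6 x \left(x + 8\right)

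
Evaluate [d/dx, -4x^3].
- 12 x^{2}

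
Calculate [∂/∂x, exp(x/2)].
\frac{e^{\frac{x}{2}}}{2}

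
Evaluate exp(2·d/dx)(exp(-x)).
e^{- x - 2}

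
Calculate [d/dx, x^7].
7 x^{6}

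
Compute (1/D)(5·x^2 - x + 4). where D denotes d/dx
\frac{5 x^{3}}{3} - \frac{x^{2}}{2} + 4 x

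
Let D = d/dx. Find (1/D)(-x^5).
- \frac{x^{6}}{6}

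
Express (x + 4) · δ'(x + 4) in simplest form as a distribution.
-\delta(x + 4)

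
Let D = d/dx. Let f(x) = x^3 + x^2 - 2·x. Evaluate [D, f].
3 x^{2} + 2 x - 2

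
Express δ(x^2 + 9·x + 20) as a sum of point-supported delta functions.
\frac{\delta(x + 4) + \delta(x + 5)}{1}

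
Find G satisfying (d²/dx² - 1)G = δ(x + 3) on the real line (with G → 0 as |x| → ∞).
-\frac{e^{-|x + 3|}}{2}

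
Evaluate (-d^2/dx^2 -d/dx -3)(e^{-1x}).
- 3 e^{- x}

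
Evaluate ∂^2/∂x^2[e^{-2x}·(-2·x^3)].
4 x \left(- 2 x^{2} + 6 x - 3\right) e^{- 2 x}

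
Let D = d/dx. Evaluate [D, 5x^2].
10 x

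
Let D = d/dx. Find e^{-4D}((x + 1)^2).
x^{2} - 6 x + 9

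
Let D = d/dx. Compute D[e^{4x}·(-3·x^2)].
6 x \left(- 2 x - 1\right) e^{4 x}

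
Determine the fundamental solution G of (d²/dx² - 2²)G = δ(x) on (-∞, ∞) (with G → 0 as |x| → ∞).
-\frac{e^{-2|x|}}{4}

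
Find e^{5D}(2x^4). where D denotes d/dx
2 x^{4} + 40 x^{3} + 300 x^{2} + 1000 x + 1250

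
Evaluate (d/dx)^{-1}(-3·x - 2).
- \frac{3 x^{2}}{2} - 2 x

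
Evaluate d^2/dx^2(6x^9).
432 x^{7}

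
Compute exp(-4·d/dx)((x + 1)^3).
x^{3} - 9 x^{2} + 27 x - 27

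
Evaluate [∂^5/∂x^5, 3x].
15\frac{d^{4}}{dx^{4}}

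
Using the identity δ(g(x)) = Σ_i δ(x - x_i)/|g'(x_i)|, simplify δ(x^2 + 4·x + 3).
\frac{\delta(x + 3) + \delta(x + 1)}{2}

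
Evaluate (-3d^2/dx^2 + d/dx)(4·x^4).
16 x^{2} \left(x - 9\right)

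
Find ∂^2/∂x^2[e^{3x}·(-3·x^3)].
- 9 x \left(3 x^{2} + 6 x + 2\right) e^{3 x}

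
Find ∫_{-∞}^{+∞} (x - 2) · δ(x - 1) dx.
-1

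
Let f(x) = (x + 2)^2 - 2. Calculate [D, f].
2 x + 4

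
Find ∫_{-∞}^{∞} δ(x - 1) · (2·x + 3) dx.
5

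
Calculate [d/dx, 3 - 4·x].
-4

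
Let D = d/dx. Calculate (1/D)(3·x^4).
\frac{3 x^{5}}{5}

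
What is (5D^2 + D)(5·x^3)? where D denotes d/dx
15 x \left(x + 10\right)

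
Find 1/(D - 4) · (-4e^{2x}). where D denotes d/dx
2 e^{2 x}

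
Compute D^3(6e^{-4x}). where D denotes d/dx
- 384 e^{- 4 x}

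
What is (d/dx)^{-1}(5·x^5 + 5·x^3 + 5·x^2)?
\frac{5 x^{6}}{6} + \frac{5 x^{4}}{4} + \frac{5 x^{3}}{3}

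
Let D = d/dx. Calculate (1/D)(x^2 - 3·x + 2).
\frac{x^{3}}{3} - \frac{3 x^{2}}{2} + 2 x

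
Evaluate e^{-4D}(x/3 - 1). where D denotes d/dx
\frac{x}{3} - \frac{7}{3}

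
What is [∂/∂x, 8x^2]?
16 x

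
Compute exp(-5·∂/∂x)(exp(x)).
e^{x - 5}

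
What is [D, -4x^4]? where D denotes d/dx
- 16 x^{3}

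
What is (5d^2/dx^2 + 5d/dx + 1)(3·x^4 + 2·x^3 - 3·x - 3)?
3 x^{4} + 62 x^{3} + 210 x^{2} + 57 x - 18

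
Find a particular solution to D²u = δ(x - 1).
\frac{|x - 1|}{2}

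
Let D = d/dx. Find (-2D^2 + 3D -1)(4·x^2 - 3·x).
- 4 x^{2} + 27 x - 25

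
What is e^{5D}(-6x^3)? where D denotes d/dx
- 6 x^{3} - 90 x^{2} - 450 x - 750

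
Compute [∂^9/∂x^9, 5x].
45\frac{d^{8}}{dx^{8}}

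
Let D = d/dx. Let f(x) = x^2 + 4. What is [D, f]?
2 x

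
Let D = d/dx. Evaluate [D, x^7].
7 x^{6}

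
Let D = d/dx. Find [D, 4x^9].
36 x^{8}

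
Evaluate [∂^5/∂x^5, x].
5\frac{d^{4}}{dx^{4}}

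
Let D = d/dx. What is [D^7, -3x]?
-21D^{6}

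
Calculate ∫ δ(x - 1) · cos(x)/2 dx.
\frac{\cos{\left(1 \right)}}{2}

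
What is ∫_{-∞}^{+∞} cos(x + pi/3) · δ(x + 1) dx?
\sin{\left(\frac{\pi}{6} + 1 \right)}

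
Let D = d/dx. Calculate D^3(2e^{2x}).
16 e^{2 x}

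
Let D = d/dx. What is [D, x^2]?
2 x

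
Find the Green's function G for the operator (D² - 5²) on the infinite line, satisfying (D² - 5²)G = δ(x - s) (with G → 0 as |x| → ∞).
-\frac{e^{-5|x-s|}}{10}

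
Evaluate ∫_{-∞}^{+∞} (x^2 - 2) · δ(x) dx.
-2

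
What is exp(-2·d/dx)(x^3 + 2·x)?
x^{3} - 6 x^{2} + 14 x - 12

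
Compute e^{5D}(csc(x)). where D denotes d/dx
\csc{\left(x + 5 \right)}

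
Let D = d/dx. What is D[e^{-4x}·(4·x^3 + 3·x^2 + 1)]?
2 \left(- 8 x^{3} + 3 x - 2\right) e^{- 4 x}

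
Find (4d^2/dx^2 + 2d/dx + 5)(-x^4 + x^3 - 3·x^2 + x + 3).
- 5 x^{4} - 3 x^{3} - 57 x^{2} + 17 x - 7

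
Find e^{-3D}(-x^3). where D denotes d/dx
- x^{3} + 9 x^{2} - 27 x + 27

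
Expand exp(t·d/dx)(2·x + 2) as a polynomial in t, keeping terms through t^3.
2 t + 2 x + 2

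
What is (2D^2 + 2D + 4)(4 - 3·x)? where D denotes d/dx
10 - 12 x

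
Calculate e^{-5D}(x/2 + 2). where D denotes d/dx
\frac{x}{2} - \frac{1}{2}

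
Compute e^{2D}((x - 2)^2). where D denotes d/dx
x^{2}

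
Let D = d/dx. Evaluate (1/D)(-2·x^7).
- \frac{x^{8}}{4}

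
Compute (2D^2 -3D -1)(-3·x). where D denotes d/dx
3 x + 9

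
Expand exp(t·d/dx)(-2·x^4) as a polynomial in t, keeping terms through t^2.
2 x^{2} \left(- 6 t^{2} - 4 t x - x^{2}\right)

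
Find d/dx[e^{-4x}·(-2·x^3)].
x^{2} \left(8 x - 6\right) e^{- 4 x}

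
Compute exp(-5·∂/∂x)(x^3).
x^{3} - 15 x^{2} + 75 x - 125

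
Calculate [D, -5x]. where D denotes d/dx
-5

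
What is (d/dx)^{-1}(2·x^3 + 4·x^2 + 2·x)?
\frac{x^{4}}{2} + \frac{4 x^{3}}{3} + x^{2}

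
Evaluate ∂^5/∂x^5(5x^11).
277200 x^{6}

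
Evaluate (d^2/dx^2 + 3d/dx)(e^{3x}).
18 e^{3 x}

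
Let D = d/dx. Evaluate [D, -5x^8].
- 40 x^{7}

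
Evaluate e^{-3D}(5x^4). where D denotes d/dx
5 x^{4} - 60 x^{3} + 270 x^{2} - 540 x + 405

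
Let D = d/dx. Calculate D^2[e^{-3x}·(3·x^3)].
9 x \left(3 x^{2} - 6 x + 2\right) e^{- 3 x}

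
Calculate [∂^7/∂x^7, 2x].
14\frac{d^{6}}{dx^{6}}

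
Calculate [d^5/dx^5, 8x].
40\frac{d^{4}}{dx^{4}}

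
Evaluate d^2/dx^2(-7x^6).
- 210 x^{4}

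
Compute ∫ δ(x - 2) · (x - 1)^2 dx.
1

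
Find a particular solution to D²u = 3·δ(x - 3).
\frac{3|x - 3|}{2}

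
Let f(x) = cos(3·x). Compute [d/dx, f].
- 3 \sin{\left(3 x \right)}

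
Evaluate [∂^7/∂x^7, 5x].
35\frac{d^{6}}{dx^{6}}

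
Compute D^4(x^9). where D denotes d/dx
3024 x^{5}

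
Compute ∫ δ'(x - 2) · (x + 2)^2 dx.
-8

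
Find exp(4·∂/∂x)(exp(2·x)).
e^{2 x + 8}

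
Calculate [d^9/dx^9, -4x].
-36\frac{d^{8}}{dx^{8}}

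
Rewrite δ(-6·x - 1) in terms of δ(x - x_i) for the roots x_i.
\frac{\delta(x + 1/6)}{6}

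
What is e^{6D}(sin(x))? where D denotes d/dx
\sin{\left(x + 6 \right)}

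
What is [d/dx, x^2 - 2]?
2 x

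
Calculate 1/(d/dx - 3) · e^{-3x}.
- \frac{e^{- 3 x}}{6}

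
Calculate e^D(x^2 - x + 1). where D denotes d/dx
x^{2} + x + 1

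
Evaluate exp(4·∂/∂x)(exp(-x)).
e^{- x - 4}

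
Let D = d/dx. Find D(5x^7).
35 x^{6}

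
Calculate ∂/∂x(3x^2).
6 x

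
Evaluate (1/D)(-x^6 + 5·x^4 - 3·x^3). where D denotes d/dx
- \frac{x^{7}}{7} + x^{5} - \frac{3 x^{4}}{4}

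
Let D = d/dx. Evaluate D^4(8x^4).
192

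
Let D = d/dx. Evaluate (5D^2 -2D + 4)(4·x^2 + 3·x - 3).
16 x^{2} - 4 x + 22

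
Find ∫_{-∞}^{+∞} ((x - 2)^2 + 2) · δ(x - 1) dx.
3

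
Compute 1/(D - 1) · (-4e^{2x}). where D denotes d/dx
- 4 e^{2 x}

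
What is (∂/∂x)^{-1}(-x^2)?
- \frac{x^{3}}{3}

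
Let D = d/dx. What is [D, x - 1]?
1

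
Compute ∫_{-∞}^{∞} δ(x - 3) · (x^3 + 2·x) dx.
33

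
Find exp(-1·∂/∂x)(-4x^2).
- 4 x^{2} + 8 x - 4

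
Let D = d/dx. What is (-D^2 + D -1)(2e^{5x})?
- 42 e^{5 x}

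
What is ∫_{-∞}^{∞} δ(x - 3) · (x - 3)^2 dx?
0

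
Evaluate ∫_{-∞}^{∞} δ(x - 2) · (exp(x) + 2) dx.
2 + e^{2}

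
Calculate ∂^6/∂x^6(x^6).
720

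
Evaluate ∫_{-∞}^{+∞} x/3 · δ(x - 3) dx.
1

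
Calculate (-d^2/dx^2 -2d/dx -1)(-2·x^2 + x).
2 x^{2} + 7 x + 2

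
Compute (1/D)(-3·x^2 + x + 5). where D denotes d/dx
- x^{3} + \frac{x^{2}}{2} + 5 x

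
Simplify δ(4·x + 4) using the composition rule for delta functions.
\frac{\delta(x + 1)}{4}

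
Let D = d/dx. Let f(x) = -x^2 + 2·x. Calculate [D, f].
2 - 2 x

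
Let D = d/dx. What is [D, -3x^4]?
- 12 x^{3}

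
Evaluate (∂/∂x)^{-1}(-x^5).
- \frac{x^{6}}{6}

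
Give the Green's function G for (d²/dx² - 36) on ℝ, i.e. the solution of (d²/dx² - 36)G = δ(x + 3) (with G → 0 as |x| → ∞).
-\frac{e^{-6|x + 3|}}{12}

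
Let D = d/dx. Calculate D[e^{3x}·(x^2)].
x \left(3 x + 2\right) e^{3 x}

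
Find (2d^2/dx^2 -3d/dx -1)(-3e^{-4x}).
- 129 e^{- 4 x}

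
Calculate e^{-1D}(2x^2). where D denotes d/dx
2 x^{2} - 4 x + 2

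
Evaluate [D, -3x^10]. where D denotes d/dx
- 30 x^{9}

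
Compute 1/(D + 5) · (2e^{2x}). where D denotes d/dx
\frac{2 e^{2 x}}{7}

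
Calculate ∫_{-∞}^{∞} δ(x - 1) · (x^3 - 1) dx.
0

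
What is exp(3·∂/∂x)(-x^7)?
- x^{7} - 21 x^{6} - 189 x^{5} - 945 x^{4} - 2835 x^{3} - 5103 x^{2} - 5103 x - 2187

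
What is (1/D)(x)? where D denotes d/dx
\frac{x^{2}}{2}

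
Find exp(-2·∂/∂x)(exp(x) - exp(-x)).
- e^{2 - x} + e^{x - 2}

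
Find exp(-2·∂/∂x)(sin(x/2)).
\sin{\left(\frac{x}{2} - 1 \right)}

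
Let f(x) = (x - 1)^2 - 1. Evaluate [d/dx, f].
2 x - 2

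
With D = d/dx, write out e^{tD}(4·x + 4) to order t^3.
4 t + 4 x + 4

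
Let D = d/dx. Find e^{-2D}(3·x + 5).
3 x - 1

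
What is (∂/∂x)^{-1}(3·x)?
\frac{3 x^{2}}{2}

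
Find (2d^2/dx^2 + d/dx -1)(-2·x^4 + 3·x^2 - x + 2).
2 x^{4} - 8 x^{3} - 51 x^{2} + 7 x + 9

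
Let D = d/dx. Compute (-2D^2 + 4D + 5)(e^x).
7 e^{x}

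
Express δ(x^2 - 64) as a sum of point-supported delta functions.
\frac{\delta(x - 8) + \delta(x + 8)}{16}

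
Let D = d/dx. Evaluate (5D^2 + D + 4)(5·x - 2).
20 x - 3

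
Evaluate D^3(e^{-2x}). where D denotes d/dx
- 8 e^{- 2 x}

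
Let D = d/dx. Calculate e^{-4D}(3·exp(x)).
3 e^{x - 4}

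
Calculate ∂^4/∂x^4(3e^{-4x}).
768 e^{- 4 x}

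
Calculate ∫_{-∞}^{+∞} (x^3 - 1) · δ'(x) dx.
0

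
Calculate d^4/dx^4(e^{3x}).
81 e^{3 x}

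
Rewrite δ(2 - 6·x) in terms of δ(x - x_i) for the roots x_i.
\frac{\delta(x - 1/3)}{6}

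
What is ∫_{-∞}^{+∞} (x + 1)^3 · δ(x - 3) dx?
64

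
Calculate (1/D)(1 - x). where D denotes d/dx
- \frac{x^{2}}{2} + x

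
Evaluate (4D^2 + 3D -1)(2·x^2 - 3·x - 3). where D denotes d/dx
- 2 x^{2} + 15 x + 10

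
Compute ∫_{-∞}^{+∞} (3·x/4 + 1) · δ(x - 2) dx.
\frac{5}{2}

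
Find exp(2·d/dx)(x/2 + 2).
\frac{x}{2} + 3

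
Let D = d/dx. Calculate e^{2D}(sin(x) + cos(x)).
\sqrt{2} \sin{\left(x + \frac{\pi}{4} + 2 \right)}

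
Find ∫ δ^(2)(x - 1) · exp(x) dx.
e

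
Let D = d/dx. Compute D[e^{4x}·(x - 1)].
\left(4 x - 3\right) e^{4 x}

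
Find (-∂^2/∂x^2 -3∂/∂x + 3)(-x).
3 - 3 x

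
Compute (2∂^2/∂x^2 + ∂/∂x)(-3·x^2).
- 6 x - 12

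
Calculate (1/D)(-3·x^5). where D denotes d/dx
- \frac{x^{6}}{2}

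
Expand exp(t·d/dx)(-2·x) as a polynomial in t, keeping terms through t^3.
- 2 t - 2 x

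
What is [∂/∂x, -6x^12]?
- 72 x^{11}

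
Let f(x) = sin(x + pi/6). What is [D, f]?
\cos{\left(x + \frac{\pi}{6} \right)}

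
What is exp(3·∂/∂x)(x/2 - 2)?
\frac{x}{2} - \frac{1}{2}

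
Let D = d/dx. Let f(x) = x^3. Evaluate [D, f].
3 x^{2}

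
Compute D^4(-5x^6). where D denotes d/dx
- 1800 x^{2}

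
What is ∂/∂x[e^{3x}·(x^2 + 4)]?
\left(3 x^{2} + 2 x + 12\right) e^{3 x}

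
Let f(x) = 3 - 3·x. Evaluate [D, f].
-3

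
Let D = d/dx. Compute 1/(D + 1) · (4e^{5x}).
\frac{2 e^{5 x}}{3}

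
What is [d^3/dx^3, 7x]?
21\frac{d^{2}}{dx^{2}}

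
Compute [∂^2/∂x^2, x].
2\frac{d}{dx}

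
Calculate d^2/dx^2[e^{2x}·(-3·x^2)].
\left(- 12 x^{2} - 24 x - 6\right) e^{2 x}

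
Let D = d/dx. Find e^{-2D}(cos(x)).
\cos{\left(x - 2 \right)}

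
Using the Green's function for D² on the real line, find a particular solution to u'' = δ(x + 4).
\frac{|x + 4|}{2}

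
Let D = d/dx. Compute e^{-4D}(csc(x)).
\csc{\left(x - 4 \right)}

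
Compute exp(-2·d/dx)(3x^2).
3 x^{2} - 12 x + 12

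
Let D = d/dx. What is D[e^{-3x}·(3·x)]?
3 \left(1 - 3 x\right) e^{- 3 x}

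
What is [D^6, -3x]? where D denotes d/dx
-18D^{5}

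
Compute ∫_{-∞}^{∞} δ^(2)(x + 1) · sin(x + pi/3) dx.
- \cos{\left(\frac{\pi}{6} + 1 \right)}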